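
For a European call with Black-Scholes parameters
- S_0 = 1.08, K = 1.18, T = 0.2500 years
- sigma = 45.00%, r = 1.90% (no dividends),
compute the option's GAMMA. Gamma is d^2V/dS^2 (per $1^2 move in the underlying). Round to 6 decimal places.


d1 = -0.2599595437; d2 = -0.4849595437
phi(d1) = 0.3856874258; exp(-qT) = 1.0000000000; exp(-rT) = 0.9952612634
Gamma = exp(-qT) * phi(d1) / (S * sigma * sqrt(T)) = 1.0000000000 * 0.3856874258 / (1.0800 * 0.4500 * 0.5000000000) = 1.587191

Answer: Gamma = 1.587191


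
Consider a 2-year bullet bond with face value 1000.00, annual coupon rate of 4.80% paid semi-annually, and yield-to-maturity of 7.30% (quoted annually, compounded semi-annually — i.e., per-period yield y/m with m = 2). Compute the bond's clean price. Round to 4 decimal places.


Answer: Price = 954.2495

Derivation:
Coupon per period c = face * coupon_rate / m = 24.000000
Periods per year m = 2; per-period yield y/m = 0.036500
Number of cashflows N = 4
Cashflows (t years, CF_t, discount factor 1/(1+y/m)^(m*t), PV):
  t = 0.5000: CF_t = 24.000000, DF = 0.964785, PV = 23.154848
  t = 1.0000: CF_t = 24.000000, DF = 0.930811, PV = 22.339458
  t = 1.5000: CF_t = 24.000000, DF = 0.898033, PV = 21.552781
  t = 2.0000: CF_t = 1024.000000, DF = 0.866409, PV = 887.202447
Price P = sum_t PV_t = 954.249534


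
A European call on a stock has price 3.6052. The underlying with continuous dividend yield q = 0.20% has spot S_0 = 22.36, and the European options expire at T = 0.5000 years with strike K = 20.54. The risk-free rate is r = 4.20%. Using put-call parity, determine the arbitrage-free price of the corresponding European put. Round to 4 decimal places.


Answer: Put price = 1.3807

Derivation:
Put-call parity: C - P = S_0 * exp(-qT) - K * exp(-rT).
S_0 * exp(-qT) = 22.3600 * 0.99900050 = 22.33765118
K * exp(-rT) = 20.5400 * 0.97921896 = 20.11315753
P = C - S*exp(-qT) + K*exp(-rT)
P = 3.6052 - 22.33765118 + 20.11315753 = 1.3807


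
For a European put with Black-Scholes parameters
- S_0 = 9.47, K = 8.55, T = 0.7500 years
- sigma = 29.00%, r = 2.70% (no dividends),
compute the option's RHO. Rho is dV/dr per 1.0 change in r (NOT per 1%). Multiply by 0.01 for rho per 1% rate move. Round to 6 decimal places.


Answer: Rho = -2.253952

Derivation:
d1 = 0.6131265720; d2 = 0.3619792049
phi(d1) = 0.3305819708; exp(-qT) = 1.0000000000; exp(-rT) = 0.9799536543
N(-d2) = 0.3586837852
Rho = -K*T*exp(-rT)*N(-d2) = -8.5500 * 0.7500 * 0.9799536543 * 0.3586837852 = -2.253952


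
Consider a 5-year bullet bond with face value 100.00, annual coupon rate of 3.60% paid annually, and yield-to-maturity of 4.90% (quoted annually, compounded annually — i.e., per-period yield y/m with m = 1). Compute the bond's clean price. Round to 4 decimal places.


Coupon per period c = face * coupon_rate / m = 3.600000
Periods per year m = 1; per-period yield y/m = 0.049000
Number of cashflows N = 5
Cashflows (t years, CF_t, discount factor 1/(1+y/m)^(m*t), PV):
  t = 1.0000: CF_t = 3.600000, DF = 0.953289, PV = 3.431840
  t = 2.0000: CF_t = 3.600000, DF = 0.908760, PV = 3.271535
  t = 3.0000: CF_t = 3.600000, DF = 0.866310, PV = 3.118717
  t = 4.0000: CF_t = 3.600000, DF = 0.825844, PV = 2.973039
  t = 5.0000: CF_t = 103.600000, DF = 0.787268, PV = 81.560957
Price P = sum_t PV_t = 94.356088

Answer: Price = 94.3561


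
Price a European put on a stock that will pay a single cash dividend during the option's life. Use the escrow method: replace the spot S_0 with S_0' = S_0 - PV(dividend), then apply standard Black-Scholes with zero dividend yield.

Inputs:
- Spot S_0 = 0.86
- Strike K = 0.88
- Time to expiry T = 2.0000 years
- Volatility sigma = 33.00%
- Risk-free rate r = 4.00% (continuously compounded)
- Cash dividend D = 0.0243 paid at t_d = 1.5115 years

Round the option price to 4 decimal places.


Answer: Price = 0.1401

Derivation:
PV(D) = D * exp(-r * t_d) = 0.0243 * 0.94133142 = 0.02287435
S_0' = S_0 - PV(D) = 0.8600 - 0.02287435 = 0.83712565
d1 = (ln(S_0'/K) + (r + sigma^2/2)*T) / (sigma*sqrt(T)) = 0.29773967
d2 = d1 - sigma*sqrt(T) = -0.16895081
exp(-rT) = 0.92311635
N(-d1) = 0.38295093; N(-d2) = 0.56708233
P = K * exp(-rT) * N(-d2) - S_0' * N(-d1) = 0.8800 * 0.92311635 * 0.56708233 - 0.83712565 * 0.38295093 = 0.1401


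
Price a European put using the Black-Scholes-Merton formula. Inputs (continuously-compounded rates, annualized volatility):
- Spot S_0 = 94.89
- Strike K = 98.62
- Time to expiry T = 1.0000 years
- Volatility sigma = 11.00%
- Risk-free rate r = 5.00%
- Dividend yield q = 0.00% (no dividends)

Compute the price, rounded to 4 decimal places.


Answer: Price = 3.6208

Derivation:
d1 = (ln(S/K) + (r - q + 0.5*sigma^2) * T) / (sigma * sqrt(T)) = 0.15903859
d2 = d1 - sigma * sqrt(T) = 0.04903859
exp(-rT) = 0.95122942; exp(-qT) = 1.00000000
P = K * exp(-rT) * N(-d2) - S_0 * exp(-qT) * N(-d1)
N(-d1) = 0.43681923; N(-d2) = 0.48044427
P = 98.6200 * 0.95122942 * 0.48044427 - 94.8900 * 1.00000000 * 0.43681923 = 3.6208


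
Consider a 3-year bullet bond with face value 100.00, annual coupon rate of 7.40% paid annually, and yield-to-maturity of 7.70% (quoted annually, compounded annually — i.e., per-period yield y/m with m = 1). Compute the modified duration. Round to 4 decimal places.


Answer: Modified duration = 2.5972

Derivation:
Coupon per period c = face * coupon_rate / m = 7.400000
Periods per year m = 1; per-period yield y/m = 0.077000
Number of cashflows N = 3
Cashflows (t years, CF_t, discount factor 1/(1+y/m)^(m*t), PV):
  t = 1.0000: CF_t = 7.400000, DF = 0.928505, PV = 6.870938
  t = 2.0000: CF_t = 7.400000, DF = 0.862122, PV = 6.379701
  t = 3.0000: CF_t = 107.400000, DF = 0.800484, PV = 85.972028
Price P = sum_t PV_t = 99.222667
First compute Macaulay numerator sum_t t * PV_t:
  t * PV_t at t = 1.0000: 6.870938
  t * PV_t at t = 2.0000: 12.759402
  t * PV_t at t = 3.0000: 257.916084
Macaulay duration D = 277.546423 / 99.222667 = 2.797208
Modified duration = D / (1 + y/m) = 2.797208 / (1 + 0.077000) = 2.597222


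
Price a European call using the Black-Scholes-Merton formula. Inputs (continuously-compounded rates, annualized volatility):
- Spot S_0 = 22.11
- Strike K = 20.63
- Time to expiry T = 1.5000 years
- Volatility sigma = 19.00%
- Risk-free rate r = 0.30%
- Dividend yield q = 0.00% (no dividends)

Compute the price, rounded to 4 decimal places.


Answer: Price = 2.8594

Derivation:
d1 = (ln(S/K) + (r - q + 0.5*sigma^2) * T) / (sigma * sqrt(T)) = 0.43342504
d2 = d1 - sigma * sqrt(T) = 0.20072351
exp(-rT) = 0.99551011; exp(-qT) = 1.00000000
C = S_0 * exp(-qT) * N(d1) - K * exp(-rT) * N(d2)
N(d1) = 0.66764699; N(d2) = 0.57954261
C = 22.1100 * 1.00000000 * 0.66764699 - 20.6300 * 0.99551011 * 0.57954261 = 2.8594


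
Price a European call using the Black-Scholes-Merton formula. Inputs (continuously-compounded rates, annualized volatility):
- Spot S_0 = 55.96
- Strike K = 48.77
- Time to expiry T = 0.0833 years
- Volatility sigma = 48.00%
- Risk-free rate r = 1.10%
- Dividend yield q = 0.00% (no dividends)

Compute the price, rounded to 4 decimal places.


Answer: Price = 7.8373

Derivation:
d1 = (ln(S/K) + (r - q + 0.5*sigma^2) * T) / (sigma * sqrt(T)) = 1.06855884
d2 = d1 - sigma * sqrt(T) = 0.93002249
exp(-rT) = 0.99908412; exp(-qT) = 1.00000000
C = S_0 * exp(-qT) * N(d1) - K * exp(-rT) * N(d2)
N(d1) = 0.85736575; N(d2) = 0.82382028
C = 55.9600 * 1.00000000 * 0.85736575 - 48.7700 * 0.99908412 * 0.82382028 = 7.8373


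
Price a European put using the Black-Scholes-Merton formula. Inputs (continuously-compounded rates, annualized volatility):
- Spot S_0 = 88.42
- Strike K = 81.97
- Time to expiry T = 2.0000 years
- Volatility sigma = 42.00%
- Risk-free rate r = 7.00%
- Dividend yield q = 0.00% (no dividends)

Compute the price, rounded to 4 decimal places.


d1 = (ln(S/K) + (r - q + 0.5*sigma^2) * T) / (sigma * sqrt(T)) = 0.66021022
d2 = d1 - sigma * sqrt(T) = 0.06624052
exp(-rT) = 0.86935824; exp(-qT) = 1.00000000
P = K * exp(-rT) * N(-d2) - S_0 * exp(-qT) * N(-d1)
N(-d1) = 0.25455947; N(-d2) = 0.47359317
P = 81.9700 * 0.86935824 * 0.47359317 - 88.4200 * 1.00000000 * 0.25455947 = 11.2407

Answer: Price = 11.2407


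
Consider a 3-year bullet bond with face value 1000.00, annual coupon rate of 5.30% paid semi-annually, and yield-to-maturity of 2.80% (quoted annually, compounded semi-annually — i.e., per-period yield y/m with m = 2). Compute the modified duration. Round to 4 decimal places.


Answer: Modified duration = 2.7815

Derivation:
Coupon per period c = face * coupon_rate / m = 26.500000
Periods per year m = 2; per-period yield y/m = 0.014000
Number of cashflows N = 6
Cashflows (t years, CF_t, discount factor 1/(1+y/m)^(m*t), PV):
  t = 0.5000: CF_t = 26.500000, DF = 0.986193, PV = 26.134122
  t = 1.0000: CF_t = 26.500000, DF = 0.972577, PV = 25.773296
  t = 1.5000: CF_t = 26.500000, DF = 0.959149, PV = 25.417452
  t = 2.0000: CF_t = 26.500000, DF = 0.945906, PV = 25.066521
  t = 2.5000: CF_t = 26.500000, DF = 0.932847, PV = 24.720434
  t = 3.0000: CF_t = 1026.500000, DF = 0.919967, PV = 944.346171
Price P = sum_t PV_t = 1071.457996
First compute Macaulay numerator sum_t t * PV_t:
  t * PV_t at t = 0.5000: 13.067061
  t * PV_t at t = 1.0000: 25.773296
  t * PV_t at t = 1.5000: 38.126178
  t * PV_t at t = 2.0000: 50.133041
  t * PV_t at t = 2.5000: 61.801086
  t * PV_t at t = 3.0000: 2833.038513
Macaulay duration D = 3021.939175 / 1071.457996 = 2.820399
Modified duration = D / (1 + y/m) = 2.820399 / (1 + 0.014000) = 2.781459


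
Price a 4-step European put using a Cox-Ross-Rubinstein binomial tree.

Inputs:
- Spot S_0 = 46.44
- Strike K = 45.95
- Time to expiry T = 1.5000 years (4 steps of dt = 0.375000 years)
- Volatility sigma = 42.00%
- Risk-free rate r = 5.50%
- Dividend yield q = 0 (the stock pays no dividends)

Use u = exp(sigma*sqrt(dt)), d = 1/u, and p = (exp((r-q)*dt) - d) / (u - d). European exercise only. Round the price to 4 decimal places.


Answer: Price = V(0,0) = 6.6209

Derivation:
dt = T/N = 0.375000
u = exp(sigma*sqrt(dt)) = 1.293299; d = 1/u = 0.773216
p = (exp((r-q)*dt) - d) / (u - d) = 0.476122
Discount per step: exp(-r*dt) = 0.979586
Stock lattice S(k, i) with i counting down-moves:
  k=0: S(0,0) = 46.4400
  k=1: S(1,0) = 60.0608; S(1,1) = 35.9082
  k=2: S(2,0) = 77.6766; S(2,1) = 46.4400; S(2,2) = 27.7648
  k=3: S(3,0) = 100.4591; S(3,1) = 60.0608; S(3,2) = 35.9082; S(3,3) = 21.4682
  k=4: S(4,0) = 129.9236; S(4,1) = 77.6766; S(4,2) = 46.4400; S(4,3) = 27.7648; S(4,4) = 16.5995
Terminal payoffs V(N, i) = max(K - S_T, 0):
  V(4,0) = 0.000000; V(4,1) = 0.000000; V(4,2) = 0.000000; V(4,3) = 18.185220; V(4,4) = 29.350452
Backward induction: V(k, i) = exp(-r*dt) * [p * V(k+1, i) + (1-p) * V(k+1, i+1)].
  V(3,0) = exp(-r*dt) * [p*0.000000 + (1-p)*0.000000] = 0.000000
  V(3,1) = exp(-r*dt) * [p*0.000000 + (1-p)*0.000000] = 0.000000
  V(3,2) = exp(-r*dt) * [p*0.000000 + (1-p)*18.185220] = 9.332359
  V(3,3) = exp(-r*dt) * [p*18.185220 + (1-p)*29.350452] = 23.543807
  V(2,0) = exp(-r*dt) * [p*0.000000 + (1-p)*0.000000] = 0.000000
  V(2,1) = exp(-r*dt) * [p*0.000000 + (1-p)*9.332359] = 4.789215
  V(2,2) = exp(-r*dt) * [p*9.332359 + (1-p)*23.543807] = 16.434934
  V(1,0) = exp(-r*dt) * [p*0.000000 + (1-p)*4.789215] = 2.457747
  V(1,1) = exp(-r*dt) * [p*4.789215 + (1-p)*16.434934] = 10.667843
  V(0,0) = exp(-r*dt) * [p*2.457747 + (1-p)*10.667843] = 6.620863


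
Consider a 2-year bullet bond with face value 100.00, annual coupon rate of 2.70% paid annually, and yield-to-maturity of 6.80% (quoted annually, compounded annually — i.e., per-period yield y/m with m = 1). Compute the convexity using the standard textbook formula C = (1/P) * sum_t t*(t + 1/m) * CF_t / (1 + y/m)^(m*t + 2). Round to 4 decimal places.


Coupon per period c = face * coupon_rate / m = 2.700000
Periods per year m = 1; per-period yield y/m = 0.068000
Number of cashflows N = 2
Cashflows (t years, CF_t, discount factor 1/(1+y/m)^(m*t), PV):
  t = 1.0000: CF_t = 2.700000, DF = 0.936330, PV = 2.528090
  t = 2.0000: CF_t = 102.700000, DF = 0.876713, PV = 90.038435
Price P = sum_t PV_t = 92.566525
Convexity numerator sum_t t*(t + 1/m) * CF_t / (1+y/m)^(m*t + 2):
  t = 1.0000: term = 4.432819
  t = 2.0000: term = 473.627252
Convexity = (1/P) * sum = 478.060071 / 92.566525 = 5.164503

Answer: Convexity = 5.1645


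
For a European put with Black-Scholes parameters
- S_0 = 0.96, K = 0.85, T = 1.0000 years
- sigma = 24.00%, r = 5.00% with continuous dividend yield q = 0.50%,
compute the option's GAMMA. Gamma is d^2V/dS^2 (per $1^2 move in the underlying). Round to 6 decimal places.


Answer: Gamma = 1.236441

Derivation:
d1 = 0.8145705624; d2 = 0.5745705624
phi(d1) = 0.2863039891; exp(-qT) = 0.9950124792; exp(-rT) = 0.9512294245
Gamma = exp(-qT) * phi(d1) / (S * sigma * sqrt(T)) = 0.9950124792 * 0.2863039891 / (0.9600 * 0.2400 * 1.0000000000) = 1.236441


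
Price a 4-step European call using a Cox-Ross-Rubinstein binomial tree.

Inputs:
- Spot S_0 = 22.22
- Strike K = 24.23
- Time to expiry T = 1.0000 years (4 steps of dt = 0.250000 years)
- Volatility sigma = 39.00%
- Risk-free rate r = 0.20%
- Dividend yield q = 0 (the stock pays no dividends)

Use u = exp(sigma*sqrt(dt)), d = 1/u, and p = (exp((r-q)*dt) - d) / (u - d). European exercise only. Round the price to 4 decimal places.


Answer: Price = V(0,0) = 2.7566

Derivation:
dt = T/N = 0.250000
u = exp(sigma*sqrt(dt)) = 1.215311; d = 1/u = 0.822835
p = (exp((r-q)*dt) - d) / (u - d) = 0.452678
Discount per step: exp(-r*dt) = 0.999500
Stock lattice S(k, i) with i counting down-moves:
  k=0: S(0,0) = 22.2200
  k=1: S(1,0) = 27.0042; S(1,1) = 18.2834
  k=2: S(2,0) = 32.8185; S(2,1) = 22.2200; S(2,2) = 15.0442
  k=3: S(3,0) = 39.8847; S(3,1) = 27.0042; S(3,2) = 18.2834; S(3,3) = 12.3789
  k=4: S(4,0) = 48.4723; S(4,1) = 32.8185; S(4,2) = 22.2200; S(4,3) = 15.0442; S(4,4) = 10.1858
Terminal payoffs V(N, i) = max(S_T - K, 0):
  V(4,0) = 24.242314; V(4,1) = 8.588513; V(4,2) = 0.000000; V(4,3) = 0.000000; V(4,4) = 0.000000
Backward induction: V(k, i) = exp(-r*dt) * [p * V(k+1, i) + (1-p) * V(k+1, i+1)].
  V(3,0) = exp(-r*dt) * [p*24.242314 + (1-p)*8.588513] = 15.666812
  V(3,1) = exp(-r*dt) * [p*8.588513 + (1-p)*0.000000] = 3.885889
  V(3,2) = exp(-r*dt) * [p*0.000000 + (1-p)*0.000000] = 0.000000
  V(3,3) = exp(-r*dt) * [p*0.000000 + (1-p)*0.000000] = 0.000000
  V(2,0) = exp(-r*dt) * [p*15.666812 + (1-p)*3.885889] = 9.214247
  V(2,1) = exp(-r*dt) * [p*3.885889 + (1-p)*0.000000] = 1.758178
  V(2,2) = exp(-r*dt) * [p*0.000000 + (1-p)*0.000000] = 0.000000
  V(1,0) = exp(-r*dt) * [p*9.214247 + (1-p)*1.758178] = 5.130812
  V(1,1) = exp(-r*dt) * [p*1.758178 + (1-p)*0.000000] = 0.795491
  V(0,0) = exp(-r*dt) * [p*5.130812 + (1-p)*0.795491] = 2.756617


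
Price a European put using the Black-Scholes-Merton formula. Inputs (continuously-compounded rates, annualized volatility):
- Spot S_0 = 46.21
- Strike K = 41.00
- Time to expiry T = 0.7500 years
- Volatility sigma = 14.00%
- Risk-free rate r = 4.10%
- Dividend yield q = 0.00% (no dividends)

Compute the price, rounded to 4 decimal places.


d1 = (ln(S/K) + (r - q + 0.5*sigma^2) * T) / (sigma * sqrt(T)) = 1.30088693
d2 = d1 - sigma * sqrt(T) = 1.17964337
exp(-rT) = 0.96971797; exp(-qT) = 1.00000000
P = K * exp(-rT) * N(-d2) - S_0 * exp(-qT) * N(-d1)
N(-d1) = 0.09664858; N(-d2) = 0.11907104
P = 41.0000 * 0.96971797 * 0.11907104 - 46.2100 * 1.00000000 * 0.09664858 = 0.2679

Answer: Price = 0.2679


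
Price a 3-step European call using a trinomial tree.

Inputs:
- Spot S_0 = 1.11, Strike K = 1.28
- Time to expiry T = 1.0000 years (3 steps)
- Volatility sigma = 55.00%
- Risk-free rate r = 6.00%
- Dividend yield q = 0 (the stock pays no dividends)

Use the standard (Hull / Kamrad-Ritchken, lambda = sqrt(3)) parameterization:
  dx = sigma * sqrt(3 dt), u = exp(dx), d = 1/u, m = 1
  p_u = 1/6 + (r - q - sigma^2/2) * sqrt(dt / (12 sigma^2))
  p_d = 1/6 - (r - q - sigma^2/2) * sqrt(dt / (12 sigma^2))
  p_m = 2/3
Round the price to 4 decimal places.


dt = T/N = 0.333333; dx = sigma*sqrt(3*dt) = 0.550000
u = exp(dx) = 1.733253; d = 1/u = 0.576950
p_u = 0.139015, p_m = 0.666667, p_d = 0.194318
Discount per step: exp(-r*dt) = 0.980199
Stock lattice S(k, j) with j the centered position index:
  k=0: S(0,+0) = 1.1100
  k=1: S(1,-1) = 0.6404; S(1,+0) = 1.1100; S(1,+1) = 1.9239
  k=2: S(2,-2) = 0.3695; S(2,-1) = 0.6404; S(2,+0) = 1.1100; S(2,+1) = 1.9239; S(2,+2) = 3.3346
  k=3: S(3,-3) = 0.2132; S(3,-2) = 0.3695; S(3,-1) = 0.6404; S(3,+0) = 1.1100; S(3,+1) = 1.9239; S(3,+2) = 3.3346; S(3,+3) = 5.7797
Terminal payoffs V(N, j) = max(S_T - K, 0):
  V(3,-3) = 0.000000; V(3,-2) = 0.000000; V(3,-1) = 0.000000; V(3,+0) = 0.000000; V(3,+1) = 0.643911; V(3,+2) = 2.054624; V(3,+3) = 4.499748
Backward induction: V(k, j) = exp(-r*dt) * [p_u * V(k+1, j+1) + p_m * V(k+1, j) + p_d * V(k+1, j-1)]
  V(2,-2) = exp(-r*dt) * [p_u*0.000000 + p_m*0.000000 + p_d*0.000000] = 0.000000
  V(2,-1) = exp(-r*dt) * [p_u*0.000000 + p_m*0.000000 + p_d*0.000000] = 0.000000
  V(2,+0) = exp(-r*dt) * [p_u*0.643911 + p_m*0.000000 + p_d*0.000000] = 0.087741
  V(2,+1) = exp(-r*dt) * [p_u*2.054624 + p_m*0.643911 + p_d*0.000000] = 0.700742
  V(2,+2) = exp(-r*dt) * [p_u*4.499748 + p_m*2.054624 + p_d*0.643911] = 2.078419
  V(1,-1) = exp(-r*dt) * [p_u*0.087741 + p_m*0.000000 + p_d*0.000000] = 0.011956
  V(1,+0) = exp(-r*dt) * [p_u*0.700742 + p_m*0.087741 + p_d*0.000000] = 0.152820
  V(1,+1) = exp(-r*dt) * [p_u*2.078419 + p_m*0.700742 + p_d*0.087741] = 0.757833
  V(0,+0) = exp(-r*dt) * [p_u*0.757833 + p_m*0.152820 + p_d*0.011956] = 0.205404

Answer: Price = V(0,0) = 0.2054


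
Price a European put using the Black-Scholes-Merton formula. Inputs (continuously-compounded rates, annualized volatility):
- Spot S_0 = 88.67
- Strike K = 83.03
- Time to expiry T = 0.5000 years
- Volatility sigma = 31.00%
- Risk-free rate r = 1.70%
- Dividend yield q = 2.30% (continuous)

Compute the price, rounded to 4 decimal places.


Answer: Price = 5.0534

Derivation:
d1 = (ln(S/K) + (r - q + 0.5*sigma^2) * T) / (sigma * sqrt(T)) = 0.39572718
d2 = d1 - sigma * sqrt(T) = 0.17652408
exp(-rT) = 0.99153602; exp(-qT) = 0.98856587
P = K * exp(-rT) * N(-d2) - S_0 * exp(-qT) * N(-d1)
N(-d1) = 0.34615315; N(-d2) = 0.42994112
P = 83.0300 * 0.99153602 * 0.42994112 - 88.6700 * 0.98856587 * 0.34615315 = 5.0534


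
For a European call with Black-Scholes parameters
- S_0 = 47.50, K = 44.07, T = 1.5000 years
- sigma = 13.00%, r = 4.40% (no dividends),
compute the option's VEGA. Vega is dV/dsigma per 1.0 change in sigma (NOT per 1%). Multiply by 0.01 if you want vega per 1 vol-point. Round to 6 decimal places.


d1 = 0.9648818471; d2 = 0.8056650138
phi(d1) = 0.2504647661; exp(-qT) = 1.0000000000; exp(-rT) = 0.9361308643
Vega = S * exp(-qT) * phi(d1) * sqrt(T) = 47.5000 * 1.0000000000 * 0.2504647661 * 1.2247448714 = 14.570883

Answer: Vega = 14.570883


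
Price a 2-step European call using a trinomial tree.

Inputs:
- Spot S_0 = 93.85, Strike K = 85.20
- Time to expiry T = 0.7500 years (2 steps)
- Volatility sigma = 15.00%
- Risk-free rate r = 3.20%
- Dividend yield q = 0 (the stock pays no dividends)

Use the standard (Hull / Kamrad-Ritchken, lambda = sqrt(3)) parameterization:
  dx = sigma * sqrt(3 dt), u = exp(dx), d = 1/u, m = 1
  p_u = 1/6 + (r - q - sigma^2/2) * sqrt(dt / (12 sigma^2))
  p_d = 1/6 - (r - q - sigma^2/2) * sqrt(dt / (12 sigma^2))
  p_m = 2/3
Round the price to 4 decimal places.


Answer: Price = V(0,0) = 11.9532

Derivation:
dt = T/N = 0.375000; dx = sigma*sqrt(3*dt) = 0.159099
u = exp(dx) = 1.172454; d = 1/u = 0.852912
p_u = 0.191121, p_m = 0.666667, p_d = 0.142213
Discount per step: exp(-r*dt) = 0.988072
Stock lattice S(k, j) with j the centered position index:
  k=0: S(0,+0) = 93.8500
  k=1: S(1,-1) = 80.0458; S(1,+0) = 93.8500; S(1,+1) = 110.0348
  k=2: S(2,-2) = 68.2720; S(2,-1) = 80.0458; S(2,+0) = 93.8500; S(2,+1) = 110.0348; S(2,+2) = 129.0108
Terminal payoffs V(N, j) = max(S_T - K, 0):
  V(2,-2) = 0.000000; V(2,-1) = 0.000000; V(2,+0) = 8.650000; V(2,+1) = 24.834812; V(2,+2) = 43.810760
Backward induction: V(k, j) = exp(-r*dt) * [p_u * V(k+1, j+1) + p_m * V(k+1, j) + p_d * V(k+1, j-1)]
  V(1,-1) = exp(-r*dt) * [p_u*8.650000 + p_m*0.000000 + p_d*0.000000] = 1.633475
  V(1,+0) = exp(-r*dt) * [p_u*24.834812 + p_m*8.650000 + p_d*0.000000] = 10.387712
  V(1,+1) = exp(-r*dt) * [p_u*43.810760 + p_m*24.834812 + p_d*8.650000] = 25.847785
  V(0,+0) = exp(-r*dt) * [p_u*25.847785 + p_m*10.387712 + p_d*1.633475] = 11.953188


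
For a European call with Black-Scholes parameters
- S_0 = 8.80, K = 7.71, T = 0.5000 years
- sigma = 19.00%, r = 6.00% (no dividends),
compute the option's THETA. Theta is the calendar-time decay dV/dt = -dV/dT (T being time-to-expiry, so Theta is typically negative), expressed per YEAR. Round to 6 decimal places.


Answer: Theta = -0.601193

Derivation:
d1 = 1.2747165333; d2 = 1.1403662449
phi(d1) = 0.1770382172; exp(-qT) = 1.0000000000; exp(-rT) = 0.9704455335
Theta = -S*exp(-qT)*phi(d1)*sigma/(2*sqrt(T)) - r*K*exp(-rT)*N(d2) + q*S*exp(-qT)*N(d1)
N(d1) = 0.8987952036; N(d2) = 0.8729331252; sqrt(T) = 0.7071067812
Term 1 = -8.8000 * 1.0000000000 * 0.1770382172 * 0.1900 / (2 * 0.7071067812) = -0.2093091928
Term 2 = -0.0600 * 7.7100 * 0.9704455335 * 0.8729331252 = -0.3918842126
Term 3 = 0 (no dividend yield, q = 0)
Theta = -0.2093091928 + (-0.3918842126) + (0.0000000000) = -0.601193


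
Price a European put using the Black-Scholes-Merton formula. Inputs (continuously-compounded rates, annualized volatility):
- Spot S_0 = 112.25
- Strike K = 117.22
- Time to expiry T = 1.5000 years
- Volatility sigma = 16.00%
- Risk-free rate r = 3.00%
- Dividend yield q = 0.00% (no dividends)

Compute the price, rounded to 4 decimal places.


Answer: Price = 8.6603

Derivation:
d1 = (ln(S/K) + (r - q + 0.5*sigma^2) * T) / (sigma * sqrt(T)) = 0.10653247
d2 = d1 - sigma * sqrt(T) = -0.08942671
exp(-rT) = 0.95599748; exp(-qT) = 1.00000000
P = K * exp(-rT) * N(-d2) - S_0 * exp(-qT) * N(-d1)
N(-d1) = 0.45757995; N(-d2) = 0.53562860
P = 117.2200 * 0.95599748 * 0.53562860 - 112.2500 * 1.00000000 * 0.45757995 = 8.6603


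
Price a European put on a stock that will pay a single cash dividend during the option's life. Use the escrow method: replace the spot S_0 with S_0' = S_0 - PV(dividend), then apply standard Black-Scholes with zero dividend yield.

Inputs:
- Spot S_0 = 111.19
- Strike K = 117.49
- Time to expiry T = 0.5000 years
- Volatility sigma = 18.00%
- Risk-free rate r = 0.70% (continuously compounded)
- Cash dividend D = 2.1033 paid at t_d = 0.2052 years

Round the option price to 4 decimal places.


Answer: Price = 10.5943

Derivation:
PV(D) = D * exp(-r * t_d) = 2.1033 * 0.99856463 = 2.10028099
S_0' = S_0 - PV(D) = 111.1900 - 2.10028099 = 109.08971901
d1 = (ln(S_0'/K) + (r + sigma^2/2)*T) / (sigma*sqrt(T)) = -0.49169510
d2 = d1 - sigma*sqrt(T) = -0.61897433
exp(-rT) = 0.99650612
N(-d1) = 0.68853255; N(-d2) = 0.73203336
P = K * exp(-rT) * N(-d2) - S_0' * N(-d1) = 117.4900 * 0.99650612 * 0.73203336 - 109.08971901 * 0.68853255 = 10.5943


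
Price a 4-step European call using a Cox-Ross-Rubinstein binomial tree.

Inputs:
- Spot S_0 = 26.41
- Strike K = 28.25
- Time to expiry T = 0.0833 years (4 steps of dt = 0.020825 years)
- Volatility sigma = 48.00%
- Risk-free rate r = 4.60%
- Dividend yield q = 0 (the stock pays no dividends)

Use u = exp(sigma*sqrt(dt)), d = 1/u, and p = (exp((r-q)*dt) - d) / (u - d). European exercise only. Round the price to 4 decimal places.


dt = T/N = 0.020825
u = exp(sigma*sqrt(dt)) = 1.071724; d = 1/u = 0.933076
p = (exp((r-q)*dt) - d) / (u - d) = 0.489602
Discount per step: exp(-r*dt) = 0.999043
Stock lattice S(k, i) with i counting down-moves:
  k=0: S(0,0) = 26.4100
  k=1: S(1,0) = 28.3042; S(1,1) = 24.6425
  k=2: S(2,0) = 30.3343; S(2,1) = 26.4100; S(2,2) = 22.9934
  k=3: S(3,0) = 32.5100; S(3,1) = 28.3042; S(3,2) = 24.6425; S(3,3) = 21.4546
  k=4: S(4,0) = 34.8417; S(4,1) = 30.3343; S(4,2) = 26.4100; S(4,3) = 22.9934; S(4,4) = 20.0188
Terminal payoffs V(N, i) = max(S_T - K, 0):
  V(4,0) = 6.591717; V(4,1) = 2.084300; V(4,2) = 0.000000; V(4,3) = 0.000000; V(4,4) = 0.000000
Backward induction: V(k, i) = exp(-r*dt) * [p * V(k+1, i) + (1-p) * V(k+1, i+1)].
  V(3,0) = exp(-r*dt) * [p*6.591717 + (1-p)*2.084300] = 4.287033
  V(3,1) = exp(-r*dt) * [p*2.084300 + (1-p)*0.000000] = 1.019501
  V(3,2) = exp(-r*dt) * [p*0.000000 + (1-p)*0.000000] = 0.000000
  V(3,3) = exp(-r*dt) * [p*0.000000 + (1-p)*0.000000] = 0.000000
  V(2,0) = exp(-r*dt) * [p*4.287033 + (1-p)*1.019501] = 2.616785
  V(2,1) = exp(-r*dt) * [p*1.019501 + (1-p)*0.000000] = 0.498672
  V(2,2) = exp(-r*dt) * [p*0.000000 + (1-p)*0.000000] = 0.000000
  V(1,0) = exp(-r*dt) * [p*2.616785 + (1-p)*0.498672] = 1.534235
  V(1,1) = exp(-r*dt) * [p*0.498672 + (1-p)*0.000000] = 0.243917
  V(0,0) = exp(-r*dt) * [p*1.534235 + (1-p)*0.243917] = 0.874822

Answer: Price = V(0,0) = 0.8748


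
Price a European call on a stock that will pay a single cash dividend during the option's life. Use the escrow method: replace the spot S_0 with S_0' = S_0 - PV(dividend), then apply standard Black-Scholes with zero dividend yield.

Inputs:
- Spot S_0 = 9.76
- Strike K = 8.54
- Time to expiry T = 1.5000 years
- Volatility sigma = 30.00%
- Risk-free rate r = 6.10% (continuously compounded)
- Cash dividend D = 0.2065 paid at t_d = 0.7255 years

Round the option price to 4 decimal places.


Answer: Price = 2.3377

Derivation:
PV(D) = D * exp(-r * t_d) = 0.2065 * 0.95670949 = 0.19756051
S_0' = S_0 - PV(D) = 9.7600 - 0.19756051 = 9.56243949
d1 = (ln(S_0'/K) + (r + sigma^2/2)*T) / (sigma*sqrt(T)) = 0.74051304
d2 = d1 - sigma*sqrt(T) = 0.37308958
exp(-rT) = 0.91256132
N(d1) = 0.77050562; N(d2) = 0.64545911
C = S_0' * N(d1) - K * exp(-rT) * N(d2) = 9.56243949 * 0.77050562 - 8.5400 * 0.91256132 * 0.64545911 = 2.3377


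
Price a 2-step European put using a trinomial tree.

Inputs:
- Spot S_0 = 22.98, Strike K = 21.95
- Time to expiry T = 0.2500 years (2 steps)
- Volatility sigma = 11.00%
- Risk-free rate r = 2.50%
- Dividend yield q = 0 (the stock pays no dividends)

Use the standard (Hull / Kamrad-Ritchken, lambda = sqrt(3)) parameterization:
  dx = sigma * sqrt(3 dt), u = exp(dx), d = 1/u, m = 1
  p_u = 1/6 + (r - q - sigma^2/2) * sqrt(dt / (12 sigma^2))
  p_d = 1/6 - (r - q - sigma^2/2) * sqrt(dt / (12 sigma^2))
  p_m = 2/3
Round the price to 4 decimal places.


dt = T/N = 0.125000; dx = sigma*sqrt(3*dt) = 0.067361
u = exp(dx) = 1.069682; d = 1/u = 0.934858
p_u = 0.184249, p_m = 0.666667, p_d = 0.149084
Discount per step: exp(-r*dt) = 0.996880
Stock lattice S(k, j) with j the centered position index:
  k=0: S(0,+0) = 22.9800
  k=1: S(1,-1) = 21.4830; S(1,+0) = 22.9800; S(1,+1) = 24.5813
  k=2: S(2,-2) = 20.0836; S(2,-1) = 21.4830; S(2,+0) = 22.9800; S(2,+1) = 24.5813; S(2,+2) = 26.2941
Terminal payoffs V(N, j) = max(K - S_T, 0):
  V(2,-2) = 1.866425; V(2,-1) = 0.466970; V(2,+0) = 0.000000; V(2,+1) = 0.000000; V(2,+2) = 0.000000
Backward induction: V(k, j) = exp(-r*dt) * [p_u * V(k+1, j+1) + p_m * V(k+1, j) + p_d * V(k+1, j-1)]
  V(1,-1) = exp(-r*dt) * [p_u*0.000000 + p_m*0.466970 + p_d*1.866425] = 0.587728
  V(1,+0) = exp(-r*dt) * [p_u*0.000000 + p_m*0.000000 + p_d*0.466970] = 0.069401
  V(1,+1) = exp(-r*dt) * [p_u*0.000000 + p_m*0.000000 + p_d*0.000000] = 0.000000
  V(0,+0) = exp(-r*dt) * [p_u*0.000000 + p_m*0.069401 + p_d*0.587728] = 0.133470

Answer: Price = V(0,0) = 0.1335


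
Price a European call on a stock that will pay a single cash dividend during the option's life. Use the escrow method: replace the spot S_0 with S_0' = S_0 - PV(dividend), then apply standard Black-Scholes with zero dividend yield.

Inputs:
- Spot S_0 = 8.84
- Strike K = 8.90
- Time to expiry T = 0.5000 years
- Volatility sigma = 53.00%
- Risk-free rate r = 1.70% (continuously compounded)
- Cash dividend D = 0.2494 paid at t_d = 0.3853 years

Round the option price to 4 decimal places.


PV(D) = D * exp(-r * t_d) = 0.2494 * 0.99347131 = 0.24777174
S_0' = S_0 - PV(D) = 8.8400 - 0.24777174 = 8.59222826
d1 = (ln(S_0'/K) + (r + sigma^2/2)*T) / (sigma*sqrt(T)) = 0.11615717
d2 = d1 - sigma*sqrt(T) = -0.25860942
exp(-rT) = 0.99153602
N(d1) = 0.54623601; N(d2) = 0.39796831
C = S_0' * N(d1) - K * exp(-rT) * N(d2) = 8.59222826 * 0.54623601 - 8.9000 * 0.99153602 * 0.39796831 = 1.1814

Answer: Price = 1.1814


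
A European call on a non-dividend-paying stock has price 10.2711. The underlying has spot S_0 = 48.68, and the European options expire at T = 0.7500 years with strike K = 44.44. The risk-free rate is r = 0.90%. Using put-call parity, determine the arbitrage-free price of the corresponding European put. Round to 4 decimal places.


Put-call parity: C - P = S_0 * exp(-qT) - K * exp(-rT).
S_0 * exp(-qT) = 48.6800 * 1.00000000 = 48.68000000
K * exp(-rT) = 44.4400 * 0.99327273 = 44.14104012
P = C - S*exp(-qT) + K*exp(-rT)
P = 10.2711 - 48.68000000 + 44.14104012 = 5.7321

Answer: Put price = 5.7321


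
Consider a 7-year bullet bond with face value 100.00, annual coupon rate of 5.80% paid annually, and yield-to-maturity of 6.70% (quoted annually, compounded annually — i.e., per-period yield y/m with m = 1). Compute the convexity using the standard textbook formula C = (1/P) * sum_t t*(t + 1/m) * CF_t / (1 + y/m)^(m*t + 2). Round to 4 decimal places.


Coupon per period c = face * coupon_rate / m = 5.800000
Periods per year m = 1; per-period yield y/m = 0.067000
Number of cashflows N = 7
Cashflows (t years, CF_t, discount factor 1/(1+y/m)^(m*t), PV):
  t = 1.0000: CF_t = 5.800000, DF = 0.937207, PV = 5.435801
  t = 2.0000: CF_t = 5.800000, DF = 0.878357, PV = 5.094472
  t = 3.0000: CF_t = 5.800000, DF = 0.823203, PV = 4.774575
  t = 4.0000: CF_t = 5.800000, DF = 0.771511, PV = 4.474766
  t = 5.0000: CF_t = 5.800000, DF = 0.723066, PV = 4.193782
  t = 6.0000: CF_t = 5.800000, DF = 0.677663, PV = 3.930443
  t = 7.0000: CF_t = 105.800000, DF = 0.635110, PV = 67.194656
Price P = sum_t PV_t = 95.098495
Convexity numerator sum_t t*(t + 1/m) * CF_t / (1+y/m)^(m*t + 2):
  t = 1.0000: term = 9.549150
  t = 2.0000: term = 26.848595
  t = 3.0000: term = 50.325389
  t = 4.0000: term = 78.608855
  t = 5.0000: term = 110.509169
  t = 6.0000: term = 144.997972
  t = 7.0000: term = 3305.170896
Convexity = (1/P) * sum = 3726.010027 / 95.098495 = 39.180536

Answer: Convexity = 39.1805


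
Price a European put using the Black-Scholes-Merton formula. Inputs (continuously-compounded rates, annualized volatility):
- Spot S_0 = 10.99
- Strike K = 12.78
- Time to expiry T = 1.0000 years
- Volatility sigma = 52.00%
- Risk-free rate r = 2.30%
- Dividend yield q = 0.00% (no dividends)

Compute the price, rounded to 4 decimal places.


d1 = (ln(S/K) + (r - q + 0.5*sigma^2) * T) / (sigma * sqrt(T)) = 0.01404677
d2 = d1 - sigma * sqrt(T) = -0.50595323
exp(-rT) = 0.97726248; exp(-qT) = 1.00000000
P = K * exp(-rT) * N(-d2) - S_0 * exp(-qT) * N(-d1)
N(-d1) = 0.49439633; N(-d2) = 0.69355526
P = 12.7800 * 0.97726248 * 0.69355526 - 10.9900 * 1.00000000 * 0.49439633 = 3.2287

Answer: Price = 3.2287


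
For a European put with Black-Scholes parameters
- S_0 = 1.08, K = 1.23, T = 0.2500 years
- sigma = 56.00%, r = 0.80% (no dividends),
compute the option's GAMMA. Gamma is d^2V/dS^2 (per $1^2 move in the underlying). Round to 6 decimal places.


Answer: Gamma = 1.254474

Derivation:
d1 = -0.3173326009; d2 = -0.5973326009
phi(d1) = 0.3793528429; exp(-qT) = 1.0000000000; exp(-rT) = 0.9980019987
Gamma = exp(-qT) * phi(d1) / (S * sigma * sqrt(T)) = 1.0000000000 * 0.3793528429 / (1.0800 * 0.5600 * 0.5000000000) = 1.254474


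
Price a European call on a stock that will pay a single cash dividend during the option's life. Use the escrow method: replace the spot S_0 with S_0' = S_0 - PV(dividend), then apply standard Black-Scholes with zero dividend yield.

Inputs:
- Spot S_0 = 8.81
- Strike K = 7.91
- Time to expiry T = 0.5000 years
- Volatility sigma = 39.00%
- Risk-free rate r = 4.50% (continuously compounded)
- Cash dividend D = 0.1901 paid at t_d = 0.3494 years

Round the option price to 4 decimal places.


PV(D) = D * exp(-r * t_d) = 0.1901 * 0.98439996 = 0.18713443
S_0' = S_0 - PV(D) = 8.8100 - 0.18713443 = 8.62286557
d1 = (ln(S_0'/K) + (r + sigma^2/2)*T) / (sigma*sqrt(T)) = 0.53237772
d2 = d1 - sigma*sqrt(T) = 0.25660608
exp(-rT) = 0.97775124
N(d1) = 0.70276779; N(d2) = 0.60125856
C = S_0' * N(d1) - K * exp(-rT) * N(d2) = 8.62286557 * 0.70276779 - 7.9100 * 0.97775124 * 0.60125856 = 1.4097

Answer: Price = 1.4097


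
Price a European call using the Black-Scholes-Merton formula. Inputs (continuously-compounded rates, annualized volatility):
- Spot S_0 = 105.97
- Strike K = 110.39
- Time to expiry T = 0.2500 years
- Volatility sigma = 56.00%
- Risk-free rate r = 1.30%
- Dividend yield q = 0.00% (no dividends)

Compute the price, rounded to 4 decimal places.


Answer: Price = 10.1015

Derivation:
d1 = (ln(S/K) + (r - q + 0.5*sigma^2) * T) / (sigma * sqrt(T)) = 0.00566602
d2 = d1 - sigma * sqrt(T) = -0.27433398
exp(-rT) = 0.99675528; exp(-qT) = 1.00000000
C = S_0 * exp(-qT) * N(d1) - K * exp(-rT) * N(d2)
N(d1) = 0.50226040; N(d2) = 0.39191399
C = 105.9700 * 1.00000000 * 0.50226040 - 110.3900 * 0.99675528 * 0.39191399 = 10.1015


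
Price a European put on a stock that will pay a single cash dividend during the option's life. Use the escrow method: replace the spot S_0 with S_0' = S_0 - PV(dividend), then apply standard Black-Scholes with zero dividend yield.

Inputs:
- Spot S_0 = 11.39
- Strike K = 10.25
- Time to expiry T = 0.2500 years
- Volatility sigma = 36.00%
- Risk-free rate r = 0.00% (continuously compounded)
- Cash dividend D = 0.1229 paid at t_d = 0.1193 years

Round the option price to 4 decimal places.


Answer: Price = 0.3668

Derivation:
PV(D) = D * exp(-r * t_d) = 0.1229 * 1.00000000 = 0.12290000
S_0' = S_0 - PV(D) = 11.3900 - 0.12290000 = 11.26710000
d1 = (ln(S_0'/K) + (r + sigma^2/2)*T) / (sigma*sqrt(T)) = 0.61560705
d2 = d1 - sigma*sqrt(T) = 0.43560705
exp(-rT) = 1.00000000
N(-d1) = 0.26907695; N(-d2) = 0.33156093
P = K * exp(-rT) * N(-d2) - S_0' * N(-d1) = 10.2500 * 1.00000000 * 0.33156093 - 11.26710000 * 0.26907695 = 0.3668


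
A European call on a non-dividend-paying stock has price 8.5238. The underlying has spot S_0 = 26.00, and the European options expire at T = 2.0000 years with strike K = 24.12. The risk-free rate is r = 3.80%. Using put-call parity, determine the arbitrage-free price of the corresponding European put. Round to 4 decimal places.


Put-call parity: C - P = S_0 * exp(-qT) - K * exp(-rT).
S_0 * exp(-qT) = 26.0000 * 1.00000000 = 26.00000000
K * exp(-rT) = 24.1200 * 0.92681621 = 22.35480690
P = C - S*exp(-qT) + K*exp(-rT)
P = 8.5238 - 26.00000000 + 22.35480690 = 4.8786

Answer: Put price = 4.8786


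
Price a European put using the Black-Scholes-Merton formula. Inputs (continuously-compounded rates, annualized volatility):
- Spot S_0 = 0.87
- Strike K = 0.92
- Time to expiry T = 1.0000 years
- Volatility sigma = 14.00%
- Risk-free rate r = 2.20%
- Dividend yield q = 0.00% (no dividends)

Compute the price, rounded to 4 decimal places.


d1 = (ln(S/K) + (r - q + 0.5*sigma^2) * T) / (sigma * sqrt(T)) = -0.17200327
d2 = d1 - sigma * sqrt(T) = -0.31200327
exp(-rT) = 0.97824024; exp(-qT) = 1.00000000
P = K * exp(-rT) * N(-d2) - S_0 * exp(-qT) * N(-d1)
N(-d1) = 0.56828252; N(-d2) = 0.62248098
P = 0.9200 * 0.97824024 * 0.62248098 - 0.8700 * 1.00000000 * 0.56828252 = 0.0658

Answer: Price = 0.0658


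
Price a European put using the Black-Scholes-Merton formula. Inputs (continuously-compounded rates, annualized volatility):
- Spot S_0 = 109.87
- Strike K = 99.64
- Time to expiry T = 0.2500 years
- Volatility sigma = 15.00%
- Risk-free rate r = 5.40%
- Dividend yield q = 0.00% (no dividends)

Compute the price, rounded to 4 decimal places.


Answer: Price = 0.2372

Derivation:
d1 = (ln(S/K) + (r - q + 0.5*sigma^2) * T) / (sigma * sqrt(T)) = 1.52062211
d2 = d1 - sigma * sqrt(T) = 1.44562211
exp(-rT) = 0.98659072; exp(-qT) = 1.00000000
P = K * exp(-rT) * N(-d2) - S_0 * exp(-qT) * N(-d1)
N(-d1) = 0.06417735; N(-d2) = 0.07414161
P = 99.6400 * 0.98659072 * 0.07414161 - 109.8700 * 1.00000000 * 0.06417735 = 0.2372


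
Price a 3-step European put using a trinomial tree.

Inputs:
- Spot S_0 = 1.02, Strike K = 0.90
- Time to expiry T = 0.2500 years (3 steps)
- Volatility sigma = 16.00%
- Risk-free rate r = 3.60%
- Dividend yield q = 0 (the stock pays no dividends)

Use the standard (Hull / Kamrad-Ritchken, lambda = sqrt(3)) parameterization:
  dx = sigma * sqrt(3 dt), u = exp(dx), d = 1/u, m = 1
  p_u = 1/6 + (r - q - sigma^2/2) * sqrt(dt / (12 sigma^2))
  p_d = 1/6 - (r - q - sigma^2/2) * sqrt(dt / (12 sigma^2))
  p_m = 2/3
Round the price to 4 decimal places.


dt = T/N = 0.083333; dx = sigma*sqrt(3*dt) = 0.080000
u = exp(dx) = 1.083287; d = 1/u = 0.923116
p_u = 0.178750, p_m = 0.666667, p_d = 0.154583
Discount per step: exp(-r*dt) = 0.997004
Stock lattice S(k, j) with j the centered position index:
  k=0: S(0,+0) = 1.0200
  k=1: S(1,-1) = 0.9416; S(1,+0) = 1.0200; S(1,+1) = 1.1050
  k=2: S(2,-2) = 0.8692; S(2,-1) = 0.9416; S(2,+0) = 1.0200; S(2,+1) = 1.1050; S(2,+2) = 1.1970
  k=3: S(3,-3) = 0.8024; S(3,-2) = 0.8692; S(3,-1) = 0.9416; S(3,+0) = 1.0200; S(3,+1) = 1.1050; S(3,+2) = 1.1970; S(3,+3) = 1.2967
Terminal payoffs V(N, j) = max(K - S_T, 0):
  V(3,-3) = 0.097640; V(3,-2) = 0.030813; V(3,-1) = 0.000000; V(3,+0) = 0.000000; V(3,+1) = 0.000000; V(3,+2) = 0.000000; V(3,+3) = 0.000000
Backward induction: V(k, j) = exp(-r*dt) * [p_u * V(k+1, j+1) + p_m * V(k+1, j) + p_d * V(k+1, j-1)]
  V(2,-2) = exp(-r*dt) * [p_u*0.000000 + p_m*0.030813 + p_d*0.097640] = 0.035529
  V(2,-1) = exp(-r*dt) * [p_u*0.000000 + p_m*0.000000 + p_d*0.030813] = 0.004749
  V(2,+0) = exp(-r*dt) * [p_u*0.000000 + p_m*0.000000 + p_d*0.000000] = 0.000000
  V(2,+1) = exp(-r*dt) * [p_u*0.000000 + p_m*0.000000 + p_d*0.000000] = 0.000000
  V(2,+2) = exp(-r*dt) * [p_u*0.000000 + p_m*0.000000 + p_d*0.000000] = 0.000000
  V(1,-1) = exp(-r*dt) * [p_u*0.000000 + p_m*0.004749 + p_d*0.035529] = 0.008632
  V(1,+0) = exp(-r*dt) * [p_u*0.000000 + p_m*0.000000 + p_d*0.004749] = 0.000732
  V(1,+1) = exp(-r*dt) * [p_u*0.000000 + p_m*0.000000 + p_d*0.000000] = 0.000000
  V(0,+0) = exp(-r*dt) * [p_u*0.000000 + p_m*0.000732 + p_d*0.008632] = 0.001817

Answer: Price = V(0,0) = 0.0018


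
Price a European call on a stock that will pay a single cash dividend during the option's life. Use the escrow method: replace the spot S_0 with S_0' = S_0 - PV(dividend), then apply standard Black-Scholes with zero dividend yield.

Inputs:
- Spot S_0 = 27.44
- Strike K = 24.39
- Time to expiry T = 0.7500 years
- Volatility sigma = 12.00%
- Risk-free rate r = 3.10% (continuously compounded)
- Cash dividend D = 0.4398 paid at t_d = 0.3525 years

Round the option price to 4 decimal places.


PV(D) = D * exp(-r * t_d) = 0.4398 * 0.98913199 = 0.43502025
S_0' = S_0 - PV(D) = 27.4400 - 0.43502025 = 27.00497975
d1 = (ln(S_0'/K) + (r + sigma^2/2)*T) / (sigma*sqrt(T)) = 1.25571828
d2 = d1 - sigma*sqrt(T) = 1.15179523
exp(-rT) = 0.97701820
N(d1) = 0.89539094; N(d2) = 0.87529739
C = S_0' * N(d1) - K * exp(-rT) * N(d2) = 27.00497975 * 0.89539094 - 24.3900 * 0.97701820 * 0.87529739 = 3.3221

Answer: Price = 3.3221


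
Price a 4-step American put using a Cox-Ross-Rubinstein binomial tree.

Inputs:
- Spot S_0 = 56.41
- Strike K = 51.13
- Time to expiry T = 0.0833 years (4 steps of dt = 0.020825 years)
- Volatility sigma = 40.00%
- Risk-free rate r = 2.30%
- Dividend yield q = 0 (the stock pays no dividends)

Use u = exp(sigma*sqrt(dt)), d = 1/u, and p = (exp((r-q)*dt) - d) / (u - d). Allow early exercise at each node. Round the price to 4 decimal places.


dt = T/N = 0.020825
u = exp(sigma*sqrt(dt)) = 1.059422; d = 1/u = 0.943911
p = (exp((r-q)*dt) - d) / (u - d) = 0.489721
Discount per step: exp(-r*dt) = 0.999521
Stock lattice S(k, i) with i counting down-moves:
  k=0: S(0,0) = 56.4100
  k=1: S(1,0) = 59.7620; S(1,1) = 53.2460
  k=2: S(2,0) = 63.3132; S(2,1) = 56.4100; S(2,2) = 50.2595
  k=3: S(3,0) = 67.0754; S(3,1) = 59.7620; S(3,2) = 53.2460; S(3,3) = 47.4405
  k=4: S(4,0) = 71.0611; S(4,1) = 63.3132; S(4,2) = 56.4100; S(4,3) = 50.2595; S(4,4) = 44.7796
Terminal payoffs V(N, i) = max(K - S_T, 0):
  V(4,0) = 0.000000; V(4,1) = 0.000000; V(4,2) = 0.000000; V(4,3) = 0.870505; V(4,4) = 6.350407
Backward induction: V(k, i) = exp(-r*dt) * [p * V(k+1, i) + (1-p) * V(k+1, i+1)]; then take max(V_cont, immediate exercise) for American.
  V(3,0) = exp(-r*dt) * [p*0.000000 + (1-p)*0.000000] = 0.000000; exercise = 0.000000; V(3,0) = max -> 0.000000
  V(3,1) = exp(-r*dt) * [p*0.000000 + (1-p)*0.000000] = 0.000000; exercise = 0.000000; V(3,1) = max -> 0.000000
  V(3,2) = exp(-r*dt) * [p*0.000000 + (1-p)*0.870505] = 0.443988; exercise = 0.000000; V(3,2) = max -> 0.443988
  V(3,3) = exp(-r*dt) * [p*0.870505 + (1-p)*6.350407] = 3.665029; exercise = 3.689513; V(3,3) = max -> 3.689513
  V(2,0) = exp(-r*dt) * [p*0.000000 + (1-p)*0.000000] = 0.000000; exercise = 0.000000; V(2,0) = max -> 0.000000
  V(2,1) = exp(-r*dt) * [p*0.000000 + (1-p)*0.443988] = 0.226449; exercise = 0.000000; V(2,1) = max -> 0.226449
  V(2,2) = exp(-r*dt) * [p*0.443988 + (1-p)*3.689513] = 2.099107; exercise = 0.870505; V(2,2) = max -> 2.099107
  V(1,0) = exp(-r*dt) * [p*0.000000 + (1-p)*0.226449] = 0.115497; exercise = 0.000000; V(1,0) = max -> 0.115497
  V(1,1) = exp(-r*dt) * [p*0.226449 + (1-p)*2.099107] = 1.181462; exercise = 0.000000; V(1,1) = max -> 1.181462
  V(0,0) = exp(-r*dt) * [p*0.115497 + (1-p)*1.181462] = 0.659121; exercise = 0.000000; V(0,0) = max -> 0.659121

Answer: Price = V(0,0) = 0.6591
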